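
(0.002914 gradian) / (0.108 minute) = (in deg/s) 0.0004047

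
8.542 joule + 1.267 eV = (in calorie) 2.042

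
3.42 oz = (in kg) 0.09696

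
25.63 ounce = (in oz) 25.63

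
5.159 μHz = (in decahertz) 5.159e-07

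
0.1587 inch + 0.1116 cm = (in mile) 3.198e-06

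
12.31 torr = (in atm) 0.0162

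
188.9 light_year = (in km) 1.787e+15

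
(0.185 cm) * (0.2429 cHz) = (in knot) 8.735e-06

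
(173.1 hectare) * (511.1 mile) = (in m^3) 1.424e+12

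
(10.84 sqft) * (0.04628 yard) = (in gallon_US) 11.26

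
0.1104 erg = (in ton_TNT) 2.639e-18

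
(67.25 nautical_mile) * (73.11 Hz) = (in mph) 2.037e+07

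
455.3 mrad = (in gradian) 28.99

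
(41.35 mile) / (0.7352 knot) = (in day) 2.036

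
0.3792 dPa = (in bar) 3.792e-07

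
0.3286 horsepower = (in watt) 245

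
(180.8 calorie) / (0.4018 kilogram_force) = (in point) 5.442e+05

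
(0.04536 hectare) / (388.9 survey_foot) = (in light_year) 4.045e-16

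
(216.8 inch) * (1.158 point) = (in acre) 5.559e-07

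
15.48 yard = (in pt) 4.012e+04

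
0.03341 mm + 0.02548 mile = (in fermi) 4.101e+16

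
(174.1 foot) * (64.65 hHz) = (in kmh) 1.235e+06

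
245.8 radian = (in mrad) 2.458e+05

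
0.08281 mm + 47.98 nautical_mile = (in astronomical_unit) 5.94e-07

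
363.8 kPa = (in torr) 2729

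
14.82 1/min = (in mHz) 247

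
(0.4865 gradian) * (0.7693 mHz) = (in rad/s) 5.879e-06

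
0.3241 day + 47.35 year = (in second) 1.493e+09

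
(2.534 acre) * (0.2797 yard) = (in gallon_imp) 5.769e+05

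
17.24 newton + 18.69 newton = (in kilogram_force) 3.664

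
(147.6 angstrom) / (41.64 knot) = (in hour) 1.914e-13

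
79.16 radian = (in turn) 12.6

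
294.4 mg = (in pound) 0.000649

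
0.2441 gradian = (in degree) 0.2197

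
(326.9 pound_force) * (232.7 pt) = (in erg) 1.194e+09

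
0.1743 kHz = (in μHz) 1.743e+08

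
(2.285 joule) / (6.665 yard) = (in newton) 0.3749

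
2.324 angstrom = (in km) 2.324e-13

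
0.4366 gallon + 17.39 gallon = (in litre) 67.48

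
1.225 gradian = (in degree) 1.103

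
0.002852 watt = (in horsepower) 3.825e-06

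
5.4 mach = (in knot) 3574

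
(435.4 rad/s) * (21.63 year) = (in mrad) 2.97e+14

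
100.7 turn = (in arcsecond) 1.305e+08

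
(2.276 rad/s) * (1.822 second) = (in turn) 0.66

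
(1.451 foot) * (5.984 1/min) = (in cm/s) 4.411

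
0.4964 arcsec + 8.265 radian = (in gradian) 526.2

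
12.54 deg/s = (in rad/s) 0.2189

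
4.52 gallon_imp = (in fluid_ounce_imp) 723.2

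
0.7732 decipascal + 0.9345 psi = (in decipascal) 6.443e+04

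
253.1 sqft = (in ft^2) 253.1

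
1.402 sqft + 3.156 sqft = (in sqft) 4.558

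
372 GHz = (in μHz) 3.72e+17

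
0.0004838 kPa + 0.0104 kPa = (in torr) 0.08164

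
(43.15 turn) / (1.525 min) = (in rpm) 28.3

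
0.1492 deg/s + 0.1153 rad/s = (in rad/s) 0.1179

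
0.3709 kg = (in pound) 0.8177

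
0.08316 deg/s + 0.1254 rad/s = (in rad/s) 0.1269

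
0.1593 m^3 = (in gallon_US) 42.08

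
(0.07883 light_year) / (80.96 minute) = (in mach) 4.509e+08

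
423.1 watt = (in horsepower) 0.5674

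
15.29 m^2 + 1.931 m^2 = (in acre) 0.004255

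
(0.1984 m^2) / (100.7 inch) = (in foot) 0.2545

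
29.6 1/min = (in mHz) 493.3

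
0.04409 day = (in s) 3809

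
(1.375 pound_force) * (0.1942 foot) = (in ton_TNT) 8.653e-11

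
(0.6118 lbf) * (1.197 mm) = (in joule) 0.003258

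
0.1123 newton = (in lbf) 0.02525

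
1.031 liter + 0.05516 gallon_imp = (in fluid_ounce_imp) 45.11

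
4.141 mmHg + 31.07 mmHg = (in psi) 0.6809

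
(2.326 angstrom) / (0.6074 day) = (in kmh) 1.596e-14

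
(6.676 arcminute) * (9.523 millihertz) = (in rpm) 0.0001766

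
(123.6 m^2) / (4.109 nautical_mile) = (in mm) 16.24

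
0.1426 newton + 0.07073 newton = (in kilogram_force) 0.02175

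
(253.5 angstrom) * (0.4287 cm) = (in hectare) 1.087e-14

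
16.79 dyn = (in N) 0.0001679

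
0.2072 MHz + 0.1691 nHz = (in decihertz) 2.072e+06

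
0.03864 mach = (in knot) 25.58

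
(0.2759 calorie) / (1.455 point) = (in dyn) 2.249e+08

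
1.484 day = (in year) 0.004066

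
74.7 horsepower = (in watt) 5.57e+04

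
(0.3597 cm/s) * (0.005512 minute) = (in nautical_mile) 6.423e-07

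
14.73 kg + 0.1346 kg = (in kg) 14.86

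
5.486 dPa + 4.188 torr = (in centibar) 0.5589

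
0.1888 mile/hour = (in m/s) 0.0844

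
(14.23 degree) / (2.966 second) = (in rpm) 0.7996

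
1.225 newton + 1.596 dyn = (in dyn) 1.225e+05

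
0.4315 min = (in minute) 0.4315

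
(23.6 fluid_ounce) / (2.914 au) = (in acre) 3.956e-19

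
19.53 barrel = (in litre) 3105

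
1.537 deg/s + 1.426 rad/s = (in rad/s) 1.453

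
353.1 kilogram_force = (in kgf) 353.1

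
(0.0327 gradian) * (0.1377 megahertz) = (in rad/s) 70.73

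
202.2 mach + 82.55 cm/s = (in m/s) 6.885e+04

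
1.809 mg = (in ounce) 6.381e-05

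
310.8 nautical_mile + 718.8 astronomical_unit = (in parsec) 0.003485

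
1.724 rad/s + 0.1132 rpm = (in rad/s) 1.736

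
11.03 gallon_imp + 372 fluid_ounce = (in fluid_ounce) 2068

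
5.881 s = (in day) 6.807e-05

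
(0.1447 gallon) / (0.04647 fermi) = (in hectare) 1.179e+09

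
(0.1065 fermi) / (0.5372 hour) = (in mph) 1.232e-19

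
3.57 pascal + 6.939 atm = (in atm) 6.939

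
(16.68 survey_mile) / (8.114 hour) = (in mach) 0.002699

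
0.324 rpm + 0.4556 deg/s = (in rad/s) 0.04188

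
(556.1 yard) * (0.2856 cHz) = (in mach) 0.004265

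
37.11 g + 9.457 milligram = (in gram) 37.12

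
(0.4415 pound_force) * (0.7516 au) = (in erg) 2.208e+18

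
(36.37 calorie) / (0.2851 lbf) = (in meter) 120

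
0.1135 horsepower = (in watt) 84.64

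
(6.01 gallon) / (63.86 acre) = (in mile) 5.47e-11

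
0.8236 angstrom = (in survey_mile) 5.118e-14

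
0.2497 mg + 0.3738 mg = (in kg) 6.235e-07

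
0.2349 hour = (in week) 0.001398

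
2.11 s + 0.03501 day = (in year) 9.598e-05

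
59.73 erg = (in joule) 5.973e-06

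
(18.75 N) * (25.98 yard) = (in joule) 445.4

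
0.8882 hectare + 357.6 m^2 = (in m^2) 9240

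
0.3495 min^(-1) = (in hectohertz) 5.825e-05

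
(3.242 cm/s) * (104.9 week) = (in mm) 2.057e+09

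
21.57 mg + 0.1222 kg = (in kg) 0.1222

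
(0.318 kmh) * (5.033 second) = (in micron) 4.446e+05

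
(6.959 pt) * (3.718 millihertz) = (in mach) 2.681e-08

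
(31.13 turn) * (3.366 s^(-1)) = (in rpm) 6287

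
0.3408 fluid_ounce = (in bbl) 6.339e-05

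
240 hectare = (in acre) 593.1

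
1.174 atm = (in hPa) 1190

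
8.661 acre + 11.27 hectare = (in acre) 36.51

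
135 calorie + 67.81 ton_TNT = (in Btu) 2.689e+08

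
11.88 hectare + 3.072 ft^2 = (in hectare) 11.88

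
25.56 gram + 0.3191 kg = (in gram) 344.7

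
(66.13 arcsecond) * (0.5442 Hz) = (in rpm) 0.001666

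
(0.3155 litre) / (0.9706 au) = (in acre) 5.369e-19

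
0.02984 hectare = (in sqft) 3212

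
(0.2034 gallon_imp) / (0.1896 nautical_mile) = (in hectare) 2.633e-10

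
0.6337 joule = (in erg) 6.337e+06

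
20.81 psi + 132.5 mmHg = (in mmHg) 1209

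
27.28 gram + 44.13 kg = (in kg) 44.16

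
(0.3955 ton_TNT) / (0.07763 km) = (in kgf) 2.174e+06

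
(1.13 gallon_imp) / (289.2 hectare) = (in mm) 1.776e-06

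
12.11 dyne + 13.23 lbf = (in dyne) 5.885e+06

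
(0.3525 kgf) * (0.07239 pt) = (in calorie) 2.11e-05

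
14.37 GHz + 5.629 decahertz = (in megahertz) 1.437e+04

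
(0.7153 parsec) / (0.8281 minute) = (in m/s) 4.442e+14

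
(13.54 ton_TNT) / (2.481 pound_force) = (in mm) 5.133e+12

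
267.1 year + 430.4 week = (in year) 275.4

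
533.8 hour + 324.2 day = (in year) 0.9492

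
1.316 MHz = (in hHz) 1.316e+04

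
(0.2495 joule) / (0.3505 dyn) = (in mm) 7.118e+07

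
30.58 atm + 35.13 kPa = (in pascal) 3.134e+06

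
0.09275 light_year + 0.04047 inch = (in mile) 5.452e+11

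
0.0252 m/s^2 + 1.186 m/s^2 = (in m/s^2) 1.211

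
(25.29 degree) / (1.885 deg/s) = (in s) 13.42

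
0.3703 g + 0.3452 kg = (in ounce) 12.19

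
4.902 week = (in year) 0.09401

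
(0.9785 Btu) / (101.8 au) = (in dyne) 6.779e-06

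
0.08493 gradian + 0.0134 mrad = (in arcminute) 4.632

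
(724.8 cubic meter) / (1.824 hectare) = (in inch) 1.564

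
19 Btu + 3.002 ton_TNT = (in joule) 1.256e+10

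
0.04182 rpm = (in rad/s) 0.004379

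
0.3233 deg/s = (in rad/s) 0.005643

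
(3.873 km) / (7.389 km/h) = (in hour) 0.5242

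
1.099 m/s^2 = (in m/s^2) 1.099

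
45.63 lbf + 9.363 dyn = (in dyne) 2.03e+07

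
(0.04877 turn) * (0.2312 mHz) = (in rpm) 0.0006765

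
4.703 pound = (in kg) 2.133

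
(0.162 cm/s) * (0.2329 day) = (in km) 0.0326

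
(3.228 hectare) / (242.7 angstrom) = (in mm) 1.33e+15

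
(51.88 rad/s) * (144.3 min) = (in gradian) 2.86e+07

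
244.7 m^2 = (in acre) 0.06047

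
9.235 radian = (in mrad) 9235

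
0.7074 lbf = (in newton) 3.147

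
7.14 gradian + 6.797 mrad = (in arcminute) 408.9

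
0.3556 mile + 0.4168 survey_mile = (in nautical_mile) 0.6712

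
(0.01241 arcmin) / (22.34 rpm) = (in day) 1.786e-11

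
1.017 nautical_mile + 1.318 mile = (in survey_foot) 1.314e+04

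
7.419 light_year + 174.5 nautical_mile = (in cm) 7.019e+18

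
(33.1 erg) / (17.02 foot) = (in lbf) 1.434e-07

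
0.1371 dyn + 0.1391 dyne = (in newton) 2.762e-06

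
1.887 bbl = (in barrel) 1.887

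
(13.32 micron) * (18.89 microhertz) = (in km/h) 9.058e-10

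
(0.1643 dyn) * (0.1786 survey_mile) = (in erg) 4722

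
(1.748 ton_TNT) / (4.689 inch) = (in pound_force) 1.38e+10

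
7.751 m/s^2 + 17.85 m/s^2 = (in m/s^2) 25.6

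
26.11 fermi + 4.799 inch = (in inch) 4.799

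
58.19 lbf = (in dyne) 2.588e+07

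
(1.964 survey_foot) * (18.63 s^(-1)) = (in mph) 24.95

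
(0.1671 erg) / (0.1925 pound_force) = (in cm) 1.951e-06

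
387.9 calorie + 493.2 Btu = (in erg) 5.22e+12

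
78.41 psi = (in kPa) 540.6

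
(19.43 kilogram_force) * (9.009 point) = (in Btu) 0.000574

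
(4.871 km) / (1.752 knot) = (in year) 0.0001714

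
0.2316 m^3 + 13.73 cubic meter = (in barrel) 87.82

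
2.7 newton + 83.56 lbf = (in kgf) 38.18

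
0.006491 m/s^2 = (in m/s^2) 0.006491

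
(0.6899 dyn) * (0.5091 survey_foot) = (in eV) 6.682e+12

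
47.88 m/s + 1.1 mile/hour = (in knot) 94.03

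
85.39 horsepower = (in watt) 6.368e+04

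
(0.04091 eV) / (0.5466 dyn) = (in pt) 3.399e-12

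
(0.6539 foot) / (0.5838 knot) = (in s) 0.6636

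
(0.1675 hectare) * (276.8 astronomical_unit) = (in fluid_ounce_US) 2.345e+21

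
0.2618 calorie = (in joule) 1.095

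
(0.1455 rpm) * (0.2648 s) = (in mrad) 4.035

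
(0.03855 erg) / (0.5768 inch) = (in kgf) 2.683e-08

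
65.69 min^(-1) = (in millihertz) 1095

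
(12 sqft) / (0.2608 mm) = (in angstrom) 4.275e+13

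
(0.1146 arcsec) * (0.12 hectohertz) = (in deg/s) 0.000382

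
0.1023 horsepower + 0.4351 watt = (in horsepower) 0.1029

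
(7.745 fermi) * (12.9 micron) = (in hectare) 9.991e-24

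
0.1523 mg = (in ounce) 5.372e-06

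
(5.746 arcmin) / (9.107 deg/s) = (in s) 0.01052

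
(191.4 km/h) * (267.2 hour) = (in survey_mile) 3.178e+04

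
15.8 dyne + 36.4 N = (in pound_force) 8.183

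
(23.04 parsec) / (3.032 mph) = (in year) 1.663e+10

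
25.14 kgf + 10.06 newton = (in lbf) 57.69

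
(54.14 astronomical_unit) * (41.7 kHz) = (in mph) 7.555e+17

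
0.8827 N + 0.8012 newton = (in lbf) 0.3786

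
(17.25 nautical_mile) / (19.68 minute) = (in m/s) 27.06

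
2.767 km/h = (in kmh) 2.767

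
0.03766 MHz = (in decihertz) 3.766e+05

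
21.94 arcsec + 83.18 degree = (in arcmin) 4991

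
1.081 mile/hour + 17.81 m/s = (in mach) 0.05372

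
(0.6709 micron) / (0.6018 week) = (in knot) 3.583e-12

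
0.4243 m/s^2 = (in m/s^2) 0.4243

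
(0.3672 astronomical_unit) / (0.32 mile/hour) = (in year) 1.218e+04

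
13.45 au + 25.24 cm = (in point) 5.704e+15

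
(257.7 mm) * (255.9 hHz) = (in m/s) 6595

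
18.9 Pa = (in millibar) 0.189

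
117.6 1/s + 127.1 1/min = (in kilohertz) 0.1197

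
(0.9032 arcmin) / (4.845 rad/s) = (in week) 8.966e-11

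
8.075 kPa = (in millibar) 80.75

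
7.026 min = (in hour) 0.1171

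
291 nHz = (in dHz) 2.91e-06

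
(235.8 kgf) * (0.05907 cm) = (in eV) 8.526e+18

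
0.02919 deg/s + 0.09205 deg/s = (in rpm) 0.02021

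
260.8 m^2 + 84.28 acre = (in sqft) 3.674e+06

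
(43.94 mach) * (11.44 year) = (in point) 1.53e+16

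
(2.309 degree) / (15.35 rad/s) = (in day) 3.039e-08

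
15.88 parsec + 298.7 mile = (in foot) 1.608e+18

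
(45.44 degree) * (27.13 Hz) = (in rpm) 205.5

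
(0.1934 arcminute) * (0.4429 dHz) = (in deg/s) 0.0001428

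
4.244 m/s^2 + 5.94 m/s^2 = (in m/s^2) 10.18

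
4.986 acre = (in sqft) 2.172e+05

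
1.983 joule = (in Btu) 0.00188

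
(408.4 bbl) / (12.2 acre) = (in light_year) 1.39e-19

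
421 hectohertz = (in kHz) 42.1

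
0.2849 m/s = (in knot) 0.5538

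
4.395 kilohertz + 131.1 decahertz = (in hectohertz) 57.06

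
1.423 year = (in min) 7.479e+05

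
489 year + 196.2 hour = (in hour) 4.284e+06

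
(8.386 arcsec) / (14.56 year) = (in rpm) 8.455e-13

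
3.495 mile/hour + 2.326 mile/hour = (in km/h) 9.368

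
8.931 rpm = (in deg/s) 53.59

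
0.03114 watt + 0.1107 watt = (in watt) 0.1418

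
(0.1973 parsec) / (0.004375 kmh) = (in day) 5.798e+13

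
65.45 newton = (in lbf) 14.71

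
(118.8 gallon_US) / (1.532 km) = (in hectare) 2.935e-08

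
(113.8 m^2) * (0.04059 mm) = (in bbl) 0.02905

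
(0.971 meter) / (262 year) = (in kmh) 4.231e-10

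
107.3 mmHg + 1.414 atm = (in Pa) 1.576e+05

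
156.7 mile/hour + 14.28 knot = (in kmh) 278.6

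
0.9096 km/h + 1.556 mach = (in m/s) 530.1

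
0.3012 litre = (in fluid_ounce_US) 10.18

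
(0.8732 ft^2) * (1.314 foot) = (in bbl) 0.2044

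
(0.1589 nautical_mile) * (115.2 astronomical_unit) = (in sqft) 5.459e+16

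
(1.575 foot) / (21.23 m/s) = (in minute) 0.0003769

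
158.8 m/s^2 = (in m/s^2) 158.8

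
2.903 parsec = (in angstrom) 8.958e+26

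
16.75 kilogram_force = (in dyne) 1.643e+07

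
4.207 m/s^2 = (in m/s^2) 4.207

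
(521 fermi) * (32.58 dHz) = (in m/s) 1.697e-12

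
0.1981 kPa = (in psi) 0.02873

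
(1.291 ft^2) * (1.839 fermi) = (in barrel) 1.387e-15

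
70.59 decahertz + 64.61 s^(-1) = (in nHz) 7.705e+11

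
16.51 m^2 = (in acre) 0.00408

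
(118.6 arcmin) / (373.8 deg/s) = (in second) 0.005288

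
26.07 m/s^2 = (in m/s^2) 26.07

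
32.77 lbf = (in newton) 145.8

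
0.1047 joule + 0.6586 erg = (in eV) 6.535e+17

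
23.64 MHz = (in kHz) 2.364e+04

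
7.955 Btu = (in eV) 5.238e+22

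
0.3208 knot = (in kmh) 0.5941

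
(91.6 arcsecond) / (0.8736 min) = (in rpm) 8.091e-05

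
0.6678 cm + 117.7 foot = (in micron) 3.588e+07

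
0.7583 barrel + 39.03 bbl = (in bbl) 39.79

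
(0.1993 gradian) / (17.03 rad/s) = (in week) 3.039e-10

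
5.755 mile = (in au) 6.191e-08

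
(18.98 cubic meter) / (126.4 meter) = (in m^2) 0.1502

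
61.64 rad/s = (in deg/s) 3532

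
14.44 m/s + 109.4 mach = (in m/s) 3.727e+04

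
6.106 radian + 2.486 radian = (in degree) 492.3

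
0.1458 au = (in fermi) 2.181e+25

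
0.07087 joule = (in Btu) 6.717e-05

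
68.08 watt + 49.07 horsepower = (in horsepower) 49.16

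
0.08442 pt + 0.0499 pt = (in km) 4.739e-08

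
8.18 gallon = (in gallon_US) 8.18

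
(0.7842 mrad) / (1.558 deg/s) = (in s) 0.02884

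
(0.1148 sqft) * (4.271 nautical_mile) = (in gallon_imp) 1.856e+04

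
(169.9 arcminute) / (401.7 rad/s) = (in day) 1.424e-09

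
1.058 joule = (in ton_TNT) 2.529e-10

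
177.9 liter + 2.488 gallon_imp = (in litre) 189.2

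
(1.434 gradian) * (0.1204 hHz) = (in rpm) 2.59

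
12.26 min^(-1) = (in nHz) 2.043e+08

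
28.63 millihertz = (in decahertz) 0.002863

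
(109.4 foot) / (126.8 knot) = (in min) 0.00852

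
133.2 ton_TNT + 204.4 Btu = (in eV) 3.478e+30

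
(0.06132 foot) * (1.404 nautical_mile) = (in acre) 0.01201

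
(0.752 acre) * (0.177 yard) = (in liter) 4.925e+05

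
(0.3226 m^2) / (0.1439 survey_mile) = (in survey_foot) 0.00457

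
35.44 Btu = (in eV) 2.334e+23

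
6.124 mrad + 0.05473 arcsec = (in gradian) 0.3899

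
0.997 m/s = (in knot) 1.938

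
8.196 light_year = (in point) 2.198e+20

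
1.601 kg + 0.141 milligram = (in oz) 56.47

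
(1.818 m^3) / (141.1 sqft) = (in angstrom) 1.387e+09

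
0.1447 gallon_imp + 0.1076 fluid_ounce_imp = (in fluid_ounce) 22.35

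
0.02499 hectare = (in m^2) 249.9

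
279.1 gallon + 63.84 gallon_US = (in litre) 1298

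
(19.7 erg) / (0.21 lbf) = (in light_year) 2.229e-22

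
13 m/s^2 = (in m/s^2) 13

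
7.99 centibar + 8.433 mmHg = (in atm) 0.08995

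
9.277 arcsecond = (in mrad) 0.04498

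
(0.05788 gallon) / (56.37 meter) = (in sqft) 4.184e-05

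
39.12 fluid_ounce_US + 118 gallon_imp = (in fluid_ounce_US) 1.818e+04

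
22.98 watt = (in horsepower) 0.03082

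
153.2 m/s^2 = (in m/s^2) 153.2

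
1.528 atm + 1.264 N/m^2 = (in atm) 1.528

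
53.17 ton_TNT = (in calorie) 5.317e+10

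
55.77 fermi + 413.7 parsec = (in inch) 5.026e+20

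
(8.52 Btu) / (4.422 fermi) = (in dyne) 2.033e+23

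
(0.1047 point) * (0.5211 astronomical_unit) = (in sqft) 3.099e+07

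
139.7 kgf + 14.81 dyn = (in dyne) 1.37e+08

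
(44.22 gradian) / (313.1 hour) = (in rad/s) 6.162e-07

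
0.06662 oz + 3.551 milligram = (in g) 1.892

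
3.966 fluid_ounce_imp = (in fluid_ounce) 3.81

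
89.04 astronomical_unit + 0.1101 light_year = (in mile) 6.555e+11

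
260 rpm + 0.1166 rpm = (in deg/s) 1561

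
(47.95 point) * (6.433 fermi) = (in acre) 2.689e-20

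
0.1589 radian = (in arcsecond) 3.278e+04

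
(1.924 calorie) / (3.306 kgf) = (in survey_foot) 0.8146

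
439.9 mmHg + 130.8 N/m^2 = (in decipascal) 5.878e+05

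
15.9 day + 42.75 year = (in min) 2.249e+07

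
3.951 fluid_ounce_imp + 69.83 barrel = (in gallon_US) 2933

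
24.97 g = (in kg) 0.02497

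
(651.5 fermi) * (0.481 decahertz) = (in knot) 6.091e-12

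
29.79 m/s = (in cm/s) 2979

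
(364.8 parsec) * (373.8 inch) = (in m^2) 1.069e+20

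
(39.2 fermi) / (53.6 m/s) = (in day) 8.465e-21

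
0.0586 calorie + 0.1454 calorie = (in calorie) 0.204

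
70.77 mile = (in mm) 1.139e+08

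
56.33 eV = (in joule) 9.025e-18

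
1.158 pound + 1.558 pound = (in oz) 43.46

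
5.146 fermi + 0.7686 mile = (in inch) 4.87e+04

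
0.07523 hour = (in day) 0.003135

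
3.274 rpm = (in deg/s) 19.64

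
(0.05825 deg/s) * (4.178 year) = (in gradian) 8.528e+06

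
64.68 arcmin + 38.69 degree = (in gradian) 44.19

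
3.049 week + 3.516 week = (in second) 3.971e+06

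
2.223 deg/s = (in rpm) 0.3705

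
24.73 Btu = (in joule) 2.609e+04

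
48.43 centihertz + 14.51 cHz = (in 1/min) 37.76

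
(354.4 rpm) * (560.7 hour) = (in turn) 1.192e+07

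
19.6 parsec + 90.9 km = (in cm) 6.048e+19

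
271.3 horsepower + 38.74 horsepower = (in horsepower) 310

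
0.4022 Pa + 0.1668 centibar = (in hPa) 1.672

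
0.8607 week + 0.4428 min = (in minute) 8676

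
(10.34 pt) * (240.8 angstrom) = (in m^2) 8.784e-11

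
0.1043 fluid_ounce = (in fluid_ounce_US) 0.1043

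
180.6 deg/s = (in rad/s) 3.152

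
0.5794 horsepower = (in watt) 432.1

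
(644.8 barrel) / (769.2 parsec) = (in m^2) 4.319e-18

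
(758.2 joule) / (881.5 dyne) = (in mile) 53.45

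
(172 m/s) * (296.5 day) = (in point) 1.249e+13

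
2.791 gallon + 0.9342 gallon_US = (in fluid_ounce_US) 476.8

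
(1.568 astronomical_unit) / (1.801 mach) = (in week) 632.5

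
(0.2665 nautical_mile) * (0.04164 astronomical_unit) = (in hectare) 3.074e+08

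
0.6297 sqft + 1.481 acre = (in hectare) 0.5993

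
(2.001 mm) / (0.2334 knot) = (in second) 0.01667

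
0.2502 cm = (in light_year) 2.645e-19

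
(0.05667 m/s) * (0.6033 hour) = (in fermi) 1.231e+17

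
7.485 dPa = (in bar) 7.485e-06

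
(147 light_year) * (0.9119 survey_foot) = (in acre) 9.552e+13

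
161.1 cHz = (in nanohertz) 1.611e+09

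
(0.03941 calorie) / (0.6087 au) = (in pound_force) 4.071e-13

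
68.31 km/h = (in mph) 42.45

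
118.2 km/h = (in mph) 73.45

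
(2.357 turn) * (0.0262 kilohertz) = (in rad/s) 388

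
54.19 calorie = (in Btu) 0.2149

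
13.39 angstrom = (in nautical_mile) 7.23e-13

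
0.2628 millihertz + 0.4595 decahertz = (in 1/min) 275.7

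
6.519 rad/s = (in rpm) 62.25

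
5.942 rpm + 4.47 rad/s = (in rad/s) 5.092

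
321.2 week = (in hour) 5.396e+04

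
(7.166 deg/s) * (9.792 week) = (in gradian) 4.715e+07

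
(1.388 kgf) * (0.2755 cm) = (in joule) 0.0375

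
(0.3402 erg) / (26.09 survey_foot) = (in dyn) 0.0004278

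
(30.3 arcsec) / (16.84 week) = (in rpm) 1.377e-10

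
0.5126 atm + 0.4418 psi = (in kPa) 54.99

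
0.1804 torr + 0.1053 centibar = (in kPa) 0.1294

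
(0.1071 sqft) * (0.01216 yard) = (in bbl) 0.0006959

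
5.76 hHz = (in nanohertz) 5.76e+11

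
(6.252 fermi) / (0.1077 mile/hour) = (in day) 1.503e-18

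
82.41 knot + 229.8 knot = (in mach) 0.4717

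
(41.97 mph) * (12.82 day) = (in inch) 8.182e+08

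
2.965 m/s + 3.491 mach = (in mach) 3.5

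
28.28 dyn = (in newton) 0.0002828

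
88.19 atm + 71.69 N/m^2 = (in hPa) 8.936e+04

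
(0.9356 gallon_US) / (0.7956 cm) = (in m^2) 0.4452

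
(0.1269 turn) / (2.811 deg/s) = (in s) 16.25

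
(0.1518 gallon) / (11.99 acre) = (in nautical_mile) 6.395e-12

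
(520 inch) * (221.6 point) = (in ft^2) 11.11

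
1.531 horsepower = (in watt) 1142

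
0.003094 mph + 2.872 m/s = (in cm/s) 287.3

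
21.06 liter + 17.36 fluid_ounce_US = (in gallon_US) 5.699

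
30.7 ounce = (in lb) 1.919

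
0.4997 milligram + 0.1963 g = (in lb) 0.0004339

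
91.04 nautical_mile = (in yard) 1.844e+05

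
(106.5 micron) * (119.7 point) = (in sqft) 4.841e-05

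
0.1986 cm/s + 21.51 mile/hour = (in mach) 0.02825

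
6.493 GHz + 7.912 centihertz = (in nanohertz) 6.493e+18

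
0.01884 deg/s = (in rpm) 0.00314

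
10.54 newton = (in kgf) 1.075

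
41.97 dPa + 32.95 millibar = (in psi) 0.4785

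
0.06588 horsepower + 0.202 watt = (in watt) 49.33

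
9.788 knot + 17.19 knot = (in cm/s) 1388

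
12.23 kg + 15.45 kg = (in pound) 61.02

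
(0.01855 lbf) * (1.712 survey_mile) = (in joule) 227.3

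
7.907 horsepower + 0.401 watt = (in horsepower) 7.908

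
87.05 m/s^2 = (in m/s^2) 87.05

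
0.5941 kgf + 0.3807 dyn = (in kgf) 0.5941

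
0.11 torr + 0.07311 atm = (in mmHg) 55.67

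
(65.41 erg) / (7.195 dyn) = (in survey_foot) 0.2983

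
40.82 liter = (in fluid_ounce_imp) 1437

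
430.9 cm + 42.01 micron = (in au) 2.88e-11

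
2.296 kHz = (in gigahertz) 2.296e-06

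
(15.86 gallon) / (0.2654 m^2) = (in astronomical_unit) 1.512e-12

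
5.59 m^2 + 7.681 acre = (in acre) 7.682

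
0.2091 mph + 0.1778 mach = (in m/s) 60.63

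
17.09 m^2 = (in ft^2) 184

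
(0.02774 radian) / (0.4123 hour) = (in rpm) 0.0001785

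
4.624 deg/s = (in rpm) 0.7707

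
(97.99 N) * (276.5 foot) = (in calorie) 1974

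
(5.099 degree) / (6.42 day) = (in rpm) 1.532e-06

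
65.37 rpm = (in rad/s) 6.846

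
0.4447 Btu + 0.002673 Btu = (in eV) 2.946e+21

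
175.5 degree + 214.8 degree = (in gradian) 433.7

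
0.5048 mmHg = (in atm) 0.0006642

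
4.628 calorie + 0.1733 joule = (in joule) 19.54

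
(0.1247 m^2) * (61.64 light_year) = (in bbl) 4.574e+17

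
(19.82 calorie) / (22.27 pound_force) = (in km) 0.0008371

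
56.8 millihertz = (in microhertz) 5.68e+04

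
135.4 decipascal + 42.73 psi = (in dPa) 2.946e+06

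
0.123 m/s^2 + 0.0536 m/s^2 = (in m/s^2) 0.1766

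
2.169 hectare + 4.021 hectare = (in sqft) 6.663e+05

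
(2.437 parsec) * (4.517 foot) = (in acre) 2.558e+13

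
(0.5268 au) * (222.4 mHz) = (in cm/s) 1.753e+12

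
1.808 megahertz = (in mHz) 1.808e+09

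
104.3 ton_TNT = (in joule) 4.364e+11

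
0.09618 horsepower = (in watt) 71.72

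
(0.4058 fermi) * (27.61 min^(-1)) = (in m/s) 1.867e-16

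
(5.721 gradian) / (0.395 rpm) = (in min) 0.03621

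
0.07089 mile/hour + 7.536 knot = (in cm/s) 390.9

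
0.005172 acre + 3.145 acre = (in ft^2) 1.372e+05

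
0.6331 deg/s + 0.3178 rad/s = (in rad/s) 0.3288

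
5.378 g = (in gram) 5.378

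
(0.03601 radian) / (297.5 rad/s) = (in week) 2.001e-10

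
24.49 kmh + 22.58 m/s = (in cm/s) 2938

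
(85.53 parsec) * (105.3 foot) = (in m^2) 8.471e+19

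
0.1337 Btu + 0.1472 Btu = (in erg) 2.964e+09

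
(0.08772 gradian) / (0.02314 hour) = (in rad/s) 1.654e-05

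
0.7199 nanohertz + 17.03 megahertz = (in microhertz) 1.703e+13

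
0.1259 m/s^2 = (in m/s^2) 0.1259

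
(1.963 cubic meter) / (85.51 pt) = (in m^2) 65.07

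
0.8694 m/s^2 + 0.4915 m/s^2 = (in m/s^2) 1.361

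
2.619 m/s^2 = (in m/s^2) 2.619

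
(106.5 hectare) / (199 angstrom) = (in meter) 5.352e+13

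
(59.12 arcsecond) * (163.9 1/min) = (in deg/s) 0.04486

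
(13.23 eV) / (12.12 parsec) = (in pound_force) 1.274e-36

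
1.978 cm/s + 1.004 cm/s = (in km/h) 0.1074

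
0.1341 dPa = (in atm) 1.323e-07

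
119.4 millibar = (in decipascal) 1.194e+05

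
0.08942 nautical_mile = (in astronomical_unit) 1.107e-09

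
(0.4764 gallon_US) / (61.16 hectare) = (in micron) 0.002949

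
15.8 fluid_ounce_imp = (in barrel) 0.002824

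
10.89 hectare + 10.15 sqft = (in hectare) 10.89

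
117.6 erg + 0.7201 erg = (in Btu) 1.121e-08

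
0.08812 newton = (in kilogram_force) 0.008986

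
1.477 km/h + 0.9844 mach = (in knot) 652.4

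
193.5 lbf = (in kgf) 87.77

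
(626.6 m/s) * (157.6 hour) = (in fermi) 3.555e+23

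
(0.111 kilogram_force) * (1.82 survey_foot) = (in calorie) 0.1443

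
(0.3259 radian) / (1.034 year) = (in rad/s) 9.994e-09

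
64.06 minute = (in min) 64.06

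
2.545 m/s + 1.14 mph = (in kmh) 11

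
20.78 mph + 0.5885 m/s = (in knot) 19.2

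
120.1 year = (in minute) 6.312e+07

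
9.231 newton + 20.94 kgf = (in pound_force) 48.24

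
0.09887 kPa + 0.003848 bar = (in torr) 3.628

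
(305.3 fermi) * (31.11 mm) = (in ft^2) 1.022e-13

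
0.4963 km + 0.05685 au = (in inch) 3.348e+11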